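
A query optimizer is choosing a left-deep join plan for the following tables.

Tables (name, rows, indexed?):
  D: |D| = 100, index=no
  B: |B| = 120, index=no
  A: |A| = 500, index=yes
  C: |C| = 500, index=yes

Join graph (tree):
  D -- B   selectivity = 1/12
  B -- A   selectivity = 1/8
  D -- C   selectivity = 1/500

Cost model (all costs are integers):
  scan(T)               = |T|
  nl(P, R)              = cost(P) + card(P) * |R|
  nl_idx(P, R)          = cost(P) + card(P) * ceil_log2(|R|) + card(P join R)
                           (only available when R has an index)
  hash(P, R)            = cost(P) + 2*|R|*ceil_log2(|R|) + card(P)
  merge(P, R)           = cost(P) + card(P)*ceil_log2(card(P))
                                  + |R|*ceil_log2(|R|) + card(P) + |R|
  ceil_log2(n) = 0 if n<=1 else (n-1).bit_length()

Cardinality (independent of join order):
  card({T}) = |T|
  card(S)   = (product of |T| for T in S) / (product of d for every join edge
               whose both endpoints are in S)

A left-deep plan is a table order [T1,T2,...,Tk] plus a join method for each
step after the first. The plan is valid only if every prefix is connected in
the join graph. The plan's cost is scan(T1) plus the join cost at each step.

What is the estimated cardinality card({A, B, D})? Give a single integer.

Tables in S: A(500), B(120), D(100)
Edges inside S: D-B(d=12), B-A(d=8)
numerator = 500 * 120 * 100 = 6000000
denominator = 12 * 8 = 96
card(S) = 6000000 / 96 = 62500

62500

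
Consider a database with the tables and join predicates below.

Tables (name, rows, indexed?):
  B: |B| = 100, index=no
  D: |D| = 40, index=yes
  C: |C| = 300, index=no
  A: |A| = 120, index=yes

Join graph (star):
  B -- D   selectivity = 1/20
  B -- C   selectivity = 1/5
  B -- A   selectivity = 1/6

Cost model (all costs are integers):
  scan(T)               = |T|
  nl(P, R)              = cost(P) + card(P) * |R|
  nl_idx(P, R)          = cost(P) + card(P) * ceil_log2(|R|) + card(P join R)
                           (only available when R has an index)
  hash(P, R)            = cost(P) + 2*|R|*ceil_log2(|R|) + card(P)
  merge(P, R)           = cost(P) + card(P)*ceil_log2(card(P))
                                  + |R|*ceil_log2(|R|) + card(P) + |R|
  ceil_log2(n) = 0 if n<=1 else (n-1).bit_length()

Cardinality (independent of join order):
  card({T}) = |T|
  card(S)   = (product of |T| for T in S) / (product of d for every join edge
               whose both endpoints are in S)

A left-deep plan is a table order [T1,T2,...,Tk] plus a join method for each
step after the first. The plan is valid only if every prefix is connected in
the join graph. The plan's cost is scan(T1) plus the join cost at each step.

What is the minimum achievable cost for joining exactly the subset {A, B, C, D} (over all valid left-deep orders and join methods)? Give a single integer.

Selinger DP over subsets of {A,B,C,D}:
  {B}: scan cost=100, card=100
  {D}: scan cost=40, card=40
  {C}: scan cost=300, card=300
  {A}: scan cost=120, card=120
  {BD}: card=200; try (D,hash)→680, (D,nl_idx)→900, (B,merge)→1120, (D,merge)→1180, (B,hash)→1480, (B,nl)→4040 …(+1); best=680 via (D,hash)
  {BC}: card=6000; try (B,hash)→2000, (C,merge)→3900, (B,merge)→4100, (C,hash)→5600, (C,nl)→30100, (B,nl)→30300; best=2000 via (B,hash)
  {AB}: card=2000; try (B,hash)→1640, (A,merge)→1860, (B,merge)→1880, (A,hash)→1880, (A,nl_idx)→2800, (A,nl)→12100 …(+1); best=1640 via (B,hash)
  {BCD}: card=12000; try (C,merge)→5480, (C,hash)→6280, (D,hash)→8480, (D,nl_idx)→50000, (C,nl)→60680, (D,merge)→86280 …(+1); best=5480 via (C,merge)
  {ABD}: card=4000; try (A,hash)→2560, (A,merge)→3440, (D,hash)→4120, (A,nl_idx)→6080, (D,nl_idx)→17640, (A,nl)→24680 …(+2); best=2560 via (A,hash)
  {ABC}: card=120000; try (C,hash)→9040, (A,hash)→9680, (C,merge)→28640, (A,merge)→86960, (A,nl_idx)→164000, (C,nl)→601640 …(+1); best=9040 via (C,hash)
  {ABCD}: card=240000; try (C,hash)→11960, (A,hash)→19160, (C,merge)→57560, (D,hash)→129520, (A,merge)→186440, (A,nl_idx)→329480 …(+5); best=11960 via (C,hash)

11960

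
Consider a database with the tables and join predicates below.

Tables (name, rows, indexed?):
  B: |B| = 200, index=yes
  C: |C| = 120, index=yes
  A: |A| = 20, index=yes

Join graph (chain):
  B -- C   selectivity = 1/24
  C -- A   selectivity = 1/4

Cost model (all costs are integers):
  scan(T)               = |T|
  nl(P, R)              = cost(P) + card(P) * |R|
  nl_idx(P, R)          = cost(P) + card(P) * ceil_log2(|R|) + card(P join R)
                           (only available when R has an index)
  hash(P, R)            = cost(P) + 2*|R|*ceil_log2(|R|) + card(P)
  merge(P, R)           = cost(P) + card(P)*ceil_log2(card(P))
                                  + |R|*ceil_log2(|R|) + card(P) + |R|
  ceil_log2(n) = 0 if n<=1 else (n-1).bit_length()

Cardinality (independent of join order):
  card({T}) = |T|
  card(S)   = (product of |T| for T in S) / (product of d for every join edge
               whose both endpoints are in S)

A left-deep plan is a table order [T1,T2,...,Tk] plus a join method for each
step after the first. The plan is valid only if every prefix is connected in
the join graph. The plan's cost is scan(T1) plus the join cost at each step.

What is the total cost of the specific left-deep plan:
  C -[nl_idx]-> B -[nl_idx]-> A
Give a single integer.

step 1: scan C: cost=120, card=120
step 2: join B via nl_idx
    card(P join B) = 120*200/(24) = 1000
    cost = 120 + 120*8 + 1000 = 2080
step 3: join A via nl_idx
    card(P join A) = 1000*20/(4) = 5000
    cost = 2080 + 1000*5 + 5000 = 12080

12080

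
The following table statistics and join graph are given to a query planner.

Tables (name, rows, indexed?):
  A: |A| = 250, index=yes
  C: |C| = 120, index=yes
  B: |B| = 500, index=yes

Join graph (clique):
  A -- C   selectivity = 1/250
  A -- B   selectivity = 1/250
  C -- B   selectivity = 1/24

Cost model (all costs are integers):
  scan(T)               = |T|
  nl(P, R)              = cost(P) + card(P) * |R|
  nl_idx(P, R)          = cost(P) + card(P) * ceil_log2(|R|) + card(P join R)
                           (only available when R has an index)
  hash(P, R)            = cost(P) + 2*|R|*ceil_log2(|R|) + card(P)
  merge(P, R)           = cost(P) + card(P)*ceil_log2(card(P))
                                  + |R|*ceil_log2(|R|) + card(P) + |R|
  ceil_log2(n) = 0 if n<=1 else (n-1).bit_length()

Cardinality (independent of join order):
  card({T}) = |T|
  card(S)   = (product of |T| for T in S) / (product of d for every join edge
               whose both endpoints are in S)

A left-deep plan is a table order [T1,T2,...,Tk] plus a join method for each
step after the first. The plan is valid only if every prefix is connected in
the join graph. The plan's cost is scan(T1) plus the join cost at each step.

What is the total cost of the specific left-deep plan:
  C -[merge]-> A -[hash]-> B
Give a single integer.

12450

step 1: scan C: cost=120, card=120
step 2: join A via merge
    card(P join A) = 120*250/(250) = 120
    cost = 120 + 120*7 + 250*8 + 120 + 250 = 3330
step 3: join B via hash
    card(P join B) = 120*500/(250*24) = 10
    cost = 3330 + 2*500*9 + 120 = 12450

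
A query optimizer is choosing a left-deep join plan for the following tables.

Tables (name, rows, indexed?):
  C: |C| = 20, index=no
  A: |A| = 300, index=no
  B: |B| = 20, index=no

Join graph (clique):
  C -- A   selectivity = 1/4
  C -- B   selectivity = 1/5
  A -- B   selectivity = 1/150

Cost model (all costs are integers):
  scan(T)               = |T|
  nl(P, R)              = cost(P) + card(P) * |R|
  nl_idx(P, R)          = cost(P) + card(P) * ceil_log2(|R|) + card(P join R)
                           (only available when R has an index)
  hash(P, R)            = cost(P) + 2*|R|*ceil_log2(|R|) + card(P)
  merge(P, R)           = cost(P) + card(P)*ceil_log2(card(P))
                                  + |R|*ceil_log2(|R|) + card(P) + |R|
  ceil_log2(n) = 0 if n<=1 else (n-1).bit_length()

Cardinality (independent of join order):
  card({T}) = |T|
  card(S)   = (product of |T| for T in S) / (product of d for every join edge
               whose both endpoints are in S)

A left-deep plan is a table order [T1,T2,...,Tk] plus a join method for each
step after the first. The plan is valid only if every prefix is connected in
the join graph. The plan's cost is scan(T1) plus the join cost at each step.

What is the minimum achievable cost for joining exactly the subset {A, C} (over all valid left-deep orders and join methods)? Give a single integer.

Selinger DP over subsets of {A,C}:
  {C}: scan cost=20, card=20
  {A}: scan cost=300, card=300
  {AC}: card=1500; try (C,hash)→800, (A,merge)→3140, (C,merge)→3420, (A,hash)→5440, (A,nl)→6020, (C,nl)→6300; best=800 via (C,hash)

800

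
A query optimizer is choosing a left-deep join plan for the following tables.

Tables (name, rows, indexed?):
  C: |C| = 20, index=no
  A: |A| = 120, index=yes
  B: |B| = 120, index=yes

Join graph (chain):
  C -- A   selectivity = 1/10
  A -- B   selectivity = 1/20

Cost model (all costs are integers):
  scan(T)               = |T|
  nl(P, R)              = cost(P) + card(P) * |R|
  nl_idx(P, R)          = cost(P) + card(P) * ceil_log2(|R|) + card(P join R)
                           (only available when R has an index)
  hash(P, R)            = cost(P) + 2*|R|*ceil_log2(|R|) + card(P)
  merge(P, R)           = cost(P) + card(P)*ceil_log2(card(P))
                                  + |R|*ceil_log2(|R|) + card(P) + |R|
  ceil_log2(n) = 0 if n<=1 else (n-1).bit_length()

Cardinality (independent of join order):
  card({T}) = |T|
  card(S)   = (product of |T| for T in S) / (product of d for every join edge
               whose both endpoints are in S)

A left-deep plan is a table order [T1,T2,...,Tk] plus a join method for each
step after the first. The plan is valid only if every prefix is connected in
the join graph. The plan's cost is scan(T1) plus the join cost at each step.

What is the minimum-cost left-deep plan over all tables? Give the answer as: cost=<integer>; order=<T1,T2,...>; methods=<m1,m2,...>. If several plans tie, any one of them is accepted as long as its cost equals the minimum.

Selinger DP (subsets sized 1..n):
  {C}: scan cost=20, card=20
  {A}: scan cost=120, card=120
  {B}: scan cost=120, card=120
  {AC}: card=240; try (A,nl_idx)→400, (C,hash)→440, (A,merge)→1100, (C,merge)→1200, (A,hash)→1720, (A,nl)→2420 …(+1); best=400 via (A,nl_idx)
  {AB}: card=720; try (B,nl_idx)→1680, (A,nl_idx)→1680, (B,hash)→1920, (A,hash)→1920, (B,merge)→2040, (A,merge)→2040 …(+2); best=1680 via (B,nl_idx)
  {ABC}: card=1440; try (B,hash)→2320, (C,hash)→2600, (B,merge)→3520, (B,nl_idx)→3520, (C,merge)→9720, (C,nl)→16080 …(+1); best=2320 via (B,hash)

cost=2320; order=C,A,B; methods=nl_idx,hash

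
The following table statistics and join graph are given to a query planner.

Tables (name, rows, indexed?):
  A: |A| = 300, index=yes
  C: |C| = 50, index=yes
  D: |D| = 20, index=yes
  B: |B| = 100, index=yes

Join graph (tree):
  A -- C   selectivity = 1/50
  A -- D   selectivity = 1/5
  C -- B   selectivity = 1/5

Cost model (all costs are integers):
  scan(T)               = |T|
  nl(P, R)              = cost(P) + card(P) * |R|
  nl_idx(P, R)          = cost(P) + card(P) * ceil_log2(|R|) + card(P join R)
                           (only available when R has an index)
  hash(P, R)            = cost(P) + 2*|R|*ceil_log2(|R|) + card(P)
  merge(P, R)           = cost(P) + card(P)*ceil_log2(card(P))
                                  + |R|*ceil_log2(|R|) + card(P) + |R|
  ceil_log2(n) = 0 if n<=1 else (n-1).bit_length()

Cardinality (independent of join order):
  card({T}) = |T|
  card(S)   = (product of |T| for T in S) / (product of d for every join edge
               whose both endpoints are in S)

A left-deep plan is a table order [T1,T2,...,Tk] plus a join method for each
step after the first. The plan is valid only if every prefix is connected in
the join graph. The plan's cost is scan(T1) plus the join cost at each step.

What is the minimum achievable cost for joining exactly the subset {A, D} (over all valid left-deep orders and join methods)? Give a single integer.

Selinger DP over subsets of {A,D}:
  {A}: scan cost=300, card=300
  {D}: scan cost=20, card=20
  {AD}: card=1200; try (D,hash)→800, (A,nl_idx)→1400, (D,nl_idx)→3000, (A,merge)→3140, (D,merge)→3420, (A,hash)→5440 …(+2); best=800 via (D,hash)

800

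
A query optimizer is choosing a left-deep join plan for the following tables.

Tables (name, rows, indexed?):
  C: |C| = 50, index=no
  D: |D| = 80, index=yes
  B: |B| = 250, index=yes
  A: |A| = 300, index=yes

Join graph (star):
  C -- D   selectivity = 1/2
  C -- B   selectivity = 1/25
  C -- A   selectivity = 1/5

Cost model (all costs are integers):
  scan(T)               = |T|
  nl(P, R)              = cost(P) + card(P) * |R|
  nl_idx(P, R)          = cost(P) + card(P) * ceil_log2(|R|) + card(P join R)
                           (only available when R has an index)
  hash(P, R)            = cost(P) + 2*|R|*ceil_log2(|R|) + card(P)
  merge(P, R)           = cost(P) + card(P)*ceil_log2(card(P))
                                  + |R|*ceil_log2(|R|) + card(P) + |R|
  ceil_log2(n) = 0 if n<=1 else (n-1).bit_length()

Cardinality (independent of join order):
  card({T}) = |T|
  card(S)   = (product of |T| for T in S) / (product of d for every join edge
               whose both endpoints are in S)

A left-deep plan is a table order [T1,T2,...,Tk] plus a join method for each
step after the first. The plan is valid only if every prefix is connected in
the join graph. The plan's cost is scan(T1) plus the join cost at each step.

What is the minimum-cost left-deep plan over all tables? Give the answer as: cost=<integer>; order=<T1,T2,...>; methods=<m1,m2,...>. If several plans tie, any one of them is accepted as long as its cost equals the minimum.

cost=27970; order=C,B,D,A; methods=nl_idx,hash,hash

Selinger DP (subsets sized 1..n):
  {C}: scan cost=50, card=50
  {D}: scan cost=80, card=80
  {B}: scan cost=250, card=250
  {A}: scan cost=300, card=300
  {CD}: card=2000; try (C,hash)→760, (D,merge)→1040, (C,merge)→1070, (D,hash)→1220, (D,nl_idx)→2400, (D,nl)→4050 …(+1); best=760 via (C,hash)
  {BC}: card=500; try (B,nl_idx)→950, (C,hash)→1100, (B,merge)→2650, (C,merge)→2850, (B,hash)→4100, (B,nl)→12550 …(+1); best=950 via (B,nl_idx)
  {AC}: card=3000; try (C,hash)→1200, (A,merge)→3400, (A,nl_idx)→3500, (C,merge)→3650, (A,hash)→5500, (A,nl)→15050 …(+1); best=1200 via (C,hash)
  {BCD}: card=20000; try (D,hash)→2570, (D,merge)→6590, (B,hash)→6760, (D,nl_idx)→24450, (B,merge)→27010, (B,nl_idx)→36760 …(+2); best=2570 via (D,hash)
  {ACD}: card=120000; try (D,hash)→5320, (A,hash)→8160, (A,merge)→27760, (D,merge)→40840, (A,nl_idx)→138760, (D,nl_idx)→142200 …(+2); best=5320 via (D,hash)
  {ABC}: card=30000; try (A,hash)→6850, (B,hash)→8200, (A,merge)→8950, (A,nl_idx)→35450, (B,merge)→42450, (B,nl_idx)→55200 …(+2); best=6850 via (A,hash)
  {ABCD}: card=1200000; try (A,hash)→27970, (D,hash)→37970, (B,hash)→129320, (A,merge)→325570, (D,merge)→487490, (A,nl_idx)→1382570 …(+6); best=27970 via (A,hash)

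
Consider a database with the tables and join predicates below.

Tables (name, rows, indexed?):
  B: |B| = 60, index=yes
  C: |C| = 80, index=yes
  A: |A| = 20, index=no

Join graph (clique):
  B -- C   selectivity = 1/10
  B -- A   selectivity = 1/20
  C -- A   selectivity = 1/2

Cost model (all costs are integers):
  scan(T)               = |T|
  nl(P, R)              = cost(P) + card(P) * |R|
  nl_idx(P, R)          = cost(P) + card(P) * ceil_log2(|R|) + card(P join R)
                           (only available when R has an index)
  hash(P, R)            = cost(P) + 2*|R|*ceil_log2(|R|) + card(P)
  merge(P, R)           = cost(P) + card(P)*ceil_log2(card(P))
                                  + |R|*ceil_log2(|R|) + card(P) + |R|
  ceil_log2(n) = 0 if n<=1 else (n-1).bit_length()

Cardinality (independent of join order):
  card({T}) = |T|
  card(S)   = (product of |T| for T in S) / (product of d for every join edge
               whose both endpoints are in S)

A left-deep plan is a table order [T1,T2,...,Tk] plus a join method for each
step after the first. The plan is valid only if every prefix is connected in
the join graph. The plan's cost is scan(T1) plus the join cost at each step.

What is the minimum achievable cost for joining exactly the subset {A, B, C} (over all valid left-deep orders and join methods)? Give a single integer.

860

Selinger DP over subsets of {A,B,C}:
  {B}: scan cost=60, card=60
  {C}: scan cost=80, card=80
  {A}: scan cost=20, card=20
  {BC}: card=480; try (B,hash)→880, (C,nl_idx)→960, (B,nl_idx)→1040, (C,merge)→1120, (B,merge)→1140, (C,hash)→1240 …(+2); best=880 via (B,hash)
  {AB}: card=60; try (B,nl_idx)→200, (A,hash)→320, (B,merge)→560, (A,merge)→600, (B,hash)→760, (B,nl)→1220 …(+1); best=200 via (B,nl_idx)
  {AC}: card=800; try (A,hash)→360, (C,merge)→780, (A,merge)→840, (C,nl_idx)→960, (C,hash)→1160, (C,nl)→1620 …(+1); best=360 via (A,hash)
  {ABC}: card=240; try (C,nl_idx)→860, (C,merge)→1260, (C,hash)→1380, (A,hash)→1560, (B,hash)→1880, (C,nl)→5000 …(+5); best=860 via (C,nl_idx)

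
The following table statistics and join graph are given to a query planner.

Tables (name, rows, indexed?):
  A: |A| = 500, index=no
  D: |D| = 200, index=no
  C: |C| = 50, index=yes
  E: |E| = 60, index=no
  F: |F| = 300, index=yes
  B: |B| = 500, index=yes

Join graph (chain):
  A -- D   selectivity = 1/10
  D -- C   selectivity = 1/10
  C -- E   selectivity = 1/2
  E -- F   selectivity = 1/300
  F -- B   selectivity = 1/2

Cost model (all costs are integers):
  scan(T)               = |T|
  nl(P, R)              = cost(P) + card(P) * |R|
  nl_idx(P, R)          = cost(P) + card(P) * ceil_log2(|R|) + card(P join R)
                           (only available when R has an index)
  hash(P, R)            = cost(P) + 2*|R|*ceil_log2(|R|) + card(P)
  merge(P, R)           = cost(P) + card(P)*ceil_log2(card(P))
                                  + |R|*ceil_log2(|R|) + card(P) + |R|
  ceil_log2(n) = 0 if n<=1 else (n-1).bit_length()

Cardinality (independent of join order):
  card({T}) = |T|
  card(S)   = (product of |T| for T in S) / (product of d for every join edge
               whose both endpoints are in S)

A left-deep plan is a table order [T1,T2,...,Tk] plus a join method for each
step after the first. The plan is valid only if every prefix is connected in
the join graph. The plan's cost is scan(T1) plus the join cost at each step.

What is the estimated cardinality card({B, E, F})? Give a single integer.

15000

Tables in S: B(500), E(60), F(300)
Edges inside S: E-F(d=300), F-B(d=2)
numerator = 500 * 60 * 300 = 9000000
denominator = 300 * 2 = 600
card(S) = 9000000 / 600 = 15000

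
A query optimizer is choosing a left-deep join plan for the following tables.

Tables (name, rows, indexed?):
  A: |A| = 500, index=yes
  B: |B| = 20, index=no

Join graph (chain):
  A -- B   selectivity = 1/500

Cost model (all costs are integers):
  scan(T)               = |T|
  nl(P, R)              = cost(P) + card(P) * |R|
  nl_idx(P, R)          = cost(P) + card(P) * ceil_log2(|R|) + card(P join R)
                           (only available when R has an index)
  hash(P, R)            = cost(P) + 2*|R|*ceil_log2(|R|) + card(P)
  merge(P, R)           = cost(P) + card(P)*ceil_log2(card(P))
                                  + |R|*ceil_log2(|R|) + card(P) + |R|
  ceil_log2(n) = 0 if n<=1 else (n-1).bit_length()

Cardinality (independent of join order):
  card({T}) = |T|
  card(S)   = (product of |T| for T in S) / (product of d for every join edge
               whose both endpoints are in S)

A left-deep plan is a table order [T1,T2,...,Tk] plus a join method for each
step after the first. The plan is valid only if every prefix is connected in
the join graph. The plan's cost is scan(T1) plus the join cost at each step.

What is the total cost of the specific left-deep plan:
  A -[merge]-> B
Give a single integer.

5620

step 1: scan A: cost=500, card=500
step 2: join B via merge
    card(P join B) = 500*20/(500) = 20
    cost = 500 + 500*9 + 20*5 + 500 + 20 = 5620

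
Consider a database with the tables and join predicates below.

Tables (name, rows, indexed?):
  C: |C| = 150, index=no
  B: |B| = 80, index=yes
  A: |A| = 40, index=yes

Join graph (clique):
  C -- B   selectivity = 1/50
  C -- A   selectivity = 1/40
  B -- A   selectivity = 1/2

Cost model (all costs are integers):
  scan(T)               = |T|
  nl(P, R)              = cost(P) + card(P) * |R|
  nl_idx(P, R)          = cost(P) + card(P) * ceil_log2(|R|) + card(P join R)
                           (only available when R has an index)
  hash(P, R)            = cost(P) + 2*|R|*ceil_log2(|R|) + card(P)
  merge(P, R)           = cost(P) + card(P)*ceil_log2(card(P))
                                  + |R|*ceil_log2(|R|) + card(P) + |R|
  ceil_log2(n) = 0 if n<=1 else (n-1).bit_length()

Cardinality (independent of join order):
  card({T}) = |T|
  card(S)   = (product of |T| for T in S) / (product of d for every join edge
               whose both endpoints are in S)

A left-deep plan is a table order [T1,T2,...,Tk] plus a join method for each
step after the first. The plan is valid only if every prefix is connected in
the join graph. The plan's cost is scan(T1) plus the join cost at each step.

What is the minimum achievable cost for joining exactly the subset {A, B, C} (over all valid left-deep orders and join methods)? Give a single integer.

1950

Selinger DP over subsets of {A,B,C}:
  {C}: scan cost=150, card=150
  {B}: scan cost=80, card=80
  {A}: scan cost=40, card=40
  {BC}: card=240; try (B,hash)→1420, (B,nl_idx)→1440, (C,merge)→2070, (B,merge)→2140, (C,hash)→2560, (C,nl)→12080 …(+1); best=1420 via (B,hash)
  {AC}: card=150; try (A,hash)→780, (A,nl_idx)→1200, (C,merge)→1670, (A,merge)→1780, (C,hash)→2480, (C,nl)→6040 …(+1); best=780 via (A,hash)
  {AB}: card=1600; try (A,hash)→640, (B,merge)→960, (A,merge)→1000, (B,hash)→1200, (B,nl_idx)→1920, (A,nl_idx)→2160 …(+2); best=640 via (A,hash)
  {ABC}: card=120; try (B,nl_idx)→1950, (B,hash)→2050, (A,hash)→2140, (B,merge)→2770, (A,nl_idx)→2980, (A,merge)→3860 …(+5); best=1950 via (B,nl_idx)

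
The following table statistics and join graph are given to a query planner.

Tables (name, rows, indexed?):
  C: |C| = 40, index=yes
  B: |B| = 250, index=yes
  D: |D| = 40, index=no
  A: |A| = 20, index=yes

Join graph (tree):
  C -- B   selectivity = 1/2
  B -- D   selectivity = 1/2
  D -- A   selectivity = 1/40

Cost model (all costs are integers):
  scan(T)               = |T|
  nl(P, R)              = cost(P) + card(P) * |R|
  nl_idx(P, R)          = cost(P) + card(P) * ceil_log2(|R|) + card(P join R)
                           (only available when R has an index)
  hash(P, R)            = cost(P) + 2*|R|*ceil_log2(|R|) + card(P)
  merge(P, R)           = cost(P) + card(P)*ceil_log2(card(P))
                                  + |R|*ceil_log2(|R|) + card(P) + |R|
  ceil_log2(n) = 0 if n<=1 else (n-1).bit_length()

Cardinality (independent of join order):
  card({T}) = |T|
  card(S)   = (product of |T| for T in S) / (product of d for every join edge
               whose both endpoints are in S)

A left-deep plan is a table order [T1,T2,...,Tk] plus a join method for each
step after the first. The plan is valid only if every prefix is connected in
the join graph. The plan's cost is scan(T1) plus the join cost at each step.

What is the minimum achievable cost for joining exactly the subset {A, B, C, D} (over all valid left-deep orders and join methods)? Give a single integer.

5610

Selinger DP over subsets of {A,B,C,D}:
  {C}: scan cost=40, card=40
  {B}: scan cost=250, card=250
  {D}: scan cost=40, card=40
  {A}: scan cost=20, card=20
  {BC}: card=5000; try (C,hash)→980, (B,merge)→2570, (C,merge)→2780, (B,hash)→4080, (B,nl_idx)→5360, (C,nl_idx)→6750 …(+2); best=980 via (C,hash)
  {BD}: card=5000; try (D,hash)→980, (B,merge)→2570, (D,merge)→2780, (B,hash)→4080, (B,nl_idx)→5360, (B,nl)→10040 …(+1); best=980 via (D,hash)
  {AD}: card=20; try (A,nl_idx)→260, (A,hash)→280, (D,merge)→420, (A,merge)→440, (D,hash)→520, (D,nl)→820 …(+1); best=260 via (A,nl_idx)
  {BCD}: card=100000; try (D,hash)→6460, (C,hash)→6460, (D,merge)→71260, (C,merge)→71260, (C,nl_idx)→130980, (D,nl)→200980 …(+1); best=6460 via (D,hash)
  {ABD}: card=2500; try (B,merge)→2630, (B,nl_idx)→2920, (B,hash)→4280, (B,nl)→5260, (A,hash)→6180, (A,nl_idx)→28480 …(+2); best=2630 via (B,merge)
  {ABCD}: card=50000; try (C,hash)→5610, (C,merge)→35410, (C,nl_idx)→67630, (C,nl)→102630, (A,hash)→106660, (A,nl_idx)→556460 …(+2); best=5610 via (C,hash)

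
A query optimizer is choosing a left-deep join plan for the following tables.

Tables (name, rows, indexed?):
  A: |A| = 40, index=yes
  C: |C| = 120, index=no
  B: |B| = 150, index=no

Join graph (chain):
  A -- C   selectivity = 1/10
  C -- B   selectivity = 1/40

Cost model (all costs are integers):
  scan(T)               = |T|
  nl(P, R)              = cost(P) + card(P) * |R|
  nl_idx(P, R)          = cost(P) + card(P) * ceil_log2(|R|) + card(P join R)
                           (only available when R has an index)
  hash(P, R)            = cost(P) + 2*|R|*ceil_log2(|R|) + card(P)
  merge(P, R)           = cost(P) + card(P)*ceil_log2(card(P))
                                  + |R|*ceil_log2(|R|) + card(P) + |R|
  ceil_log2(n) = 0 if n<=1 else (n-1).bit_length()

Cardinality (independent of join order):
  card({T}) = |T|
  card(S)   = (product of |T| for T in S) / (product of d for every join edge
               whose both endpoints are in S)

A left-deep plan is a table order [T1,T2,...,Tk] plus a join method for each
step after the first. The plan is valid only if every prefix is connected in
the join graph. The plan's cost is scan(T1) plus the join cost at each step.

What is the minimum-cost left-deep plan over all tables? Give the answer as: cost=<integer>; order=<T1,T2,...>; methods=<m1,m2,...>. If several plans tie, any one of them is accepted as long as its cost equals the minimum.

cost=2910; order=B,C,A; methods=hash,hash

Selinger DP (subsets sized 1..n):
  {A}: scan cost=40, card=40
  {C}: scan cost=120, card=120
  {B}: scan cost=150, card=150
  {AC}: card=480; try (A,hash)→720, (C,merge)→1280, (A,nl_idx)→1320, (A,merge)→1360, (C,hash)→1760, (C,nl)→4840 …(+1); best=720 via (A,hash)
  {BC}: card=450; try (C,hash)→1980, (B,merge)→2430, (C,merge)→2460, (B,hash)→2640, (B,nl)→18120, (C,nl)→18150; best=1980 via (C,hash)
  {ABC}: card=1800; try (A,hash)→2910, (B,hash)→3600, (A,nl_idx)→6480, (A,merge)→6760, (B,merge)→6870, (A,nl)→19980 …(+1); best=2910 via (A,hash)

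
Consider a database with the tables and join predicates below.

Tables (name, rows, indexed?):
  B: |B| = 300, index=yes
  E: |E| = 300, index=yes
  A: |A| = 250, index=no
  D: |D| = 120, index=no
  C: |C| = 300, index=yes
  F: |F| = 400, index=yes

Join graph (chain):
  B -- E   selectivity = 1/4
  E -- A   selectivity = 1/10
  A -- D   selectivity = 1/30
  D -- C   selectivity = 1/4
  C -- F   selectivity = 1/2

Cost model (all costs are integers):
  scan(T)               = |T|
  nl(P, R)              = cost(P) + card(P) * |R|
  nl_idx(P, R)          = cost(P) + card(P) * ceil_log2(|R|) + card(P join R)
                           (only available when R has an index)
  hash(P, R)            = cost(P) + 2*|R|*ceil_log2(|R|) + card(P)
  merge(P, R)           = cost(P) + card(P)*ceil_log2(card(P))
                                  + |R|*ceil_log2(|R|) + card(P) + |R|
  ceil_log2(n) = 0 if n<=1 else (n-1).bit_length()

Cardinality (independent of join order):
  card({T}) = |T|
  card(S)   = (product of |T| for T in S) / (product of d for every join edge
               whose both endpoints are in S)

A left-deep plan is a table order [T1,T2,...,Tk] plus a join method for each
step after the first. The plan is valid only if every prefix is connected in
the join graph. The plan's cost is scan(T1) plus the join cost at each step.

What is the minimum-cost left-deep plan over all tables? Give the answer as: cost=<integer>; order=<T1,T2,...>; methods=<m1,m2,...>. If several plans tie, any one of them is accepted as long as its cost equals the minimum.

cost=171056580; order=A,D,E,B,C,F; methods=hash,hash,hash,hash,hash

Selinger DP (subsets sized 1..n):
  {B}: scan cost=300, card=300
  {E}: scan cost=300, card=300
  {A}: scan cost=250, card=250
  {D}: scan cost=120, card=120
  {C}: scan cost=300, card=300
  {F}: scan cost=400, card=400
  {BE}: card=22500; try (E,hash)→6000, (B,hash)→6000, (E,merge)→6300, (B,merge)→6300, (E,nl_idx)→25500, (B,nl_idx)→25500 …(+2); best=6000 via (E,hash)
  {AE}: card=7500; try (A,hash)→4600, (E,merge)→5500, (A,merge)→5550, (E,hash)→5900, (E,nl_idx)→10000, (E,nl)→75250 …(+1); best=4600 via (A,hash)
  {AD}: card=1000; try (D,hash)→2180, (A,merge)→3330, (D,merge)→3460, (A,hash)→4240, (A,nl)→30120, (D,nl)→30250; best=2180 via (D,hash)
  {CD}: card=9000; try (D,hash)→2280, (C,merge)→4080, (D,merge)→4260, (C,hash)→5640, (C,nl_idx)→10200, (C,nl)→36120 …(+1); best=2280 via (D,hash)
  {CF}: card=60000; try (C,hash)→6200, (F,merge)→7300, (C,merge)→7400, (F,hash)→7800, (F,nl_idx)→63000, (C,nl_idx)→64000 …(+2); best=6200 via (C,hash)
  {ABE}: card=562500; try (B,hash)→17500, (A,hash)→32500, (B,merge)→112600, (A,merge)→368250, (B,nl_idx)→634600, (B,nl)→2254600 …(+1); best=17500 via (B,hash)
  {ADE}: card=30000; try (E,hash)→8580, (D,hash)→13780, (E,merge)→16180, (E,nl_idx)→41180, (D,merge)→110560, (E,nl)→302180 …(+1); best=8580 via (E,hash)
  {ACD}: card=75000; try (C,hash)→8580, (A,hash)→15280, (C,merge)→16180, (C,nl_idx)→86180, (A,merge)→139530, (C,nl)→302180 …(+1); best=8580 via (C,hash)
  {CDF}: card=1800000; try (F,hash)→18480, (D,hash)→67880, (F,merge)→141280, (D,merge)→1027160, (F,nl_idx)→1883280, (F,nl)→3602280 …(+1); best=18480 via (F,hash)
  {ABDE}: card=2250000; try (B,hash)→43980, (B,merge)→491580, (D,hash)→581680, (B,nl_idx)→2528580, (B,nl)→9008580, (D,merge)→11830960 …(+1); best=43980 via (B,hash)
  {ACDE}: card=2250000; try (C,hash)→43980, (E,hash)→88980, (C,merge)→491580, (E,merge)→1361580, (C,nl_idx)→2528580, (E,nl_idx)→2933580 …(+2); best=43980 via (C,hash)
  {ACDF}: card=15000000; try (F,hash)→90780, (F,merge)→1362580, (A,hash)→1822480, (F,nl_idx)→15683580, (F,nl)→30008580, (A,merge)→39620730 …(+1); best=90780 via (F,hash)
  {ABCDE}: card=168750000; try (C,hash)→2299380, (B,hash)→2299380, (C,merge)→51796980, (B,merge)→51796980, (C,nl_idx)→189043980, (B,nl_idx)→189043980 …(+2); best=2299380 via (C,hash)
  {ACDEF}: card=450000000; try (F,hash)→2301180, (E,hash)→15096180, (F,merge)→51797980, (E,merge)→375093780, (F,nl_idx)→470293980, (E,nl_idx)→585090780 …(+2); best=2301180 via (F,hash)
  {ABCDEF}: card=33750000000; try (F,hash)→171056580, (B,hash)→452306580, (F,merge)→4896053380, (B,merge)→13502304180, (F,nl_idx)→35271049380, (B,nl_idx)→37802301180 …(+2); best=171056580 via (F,hash)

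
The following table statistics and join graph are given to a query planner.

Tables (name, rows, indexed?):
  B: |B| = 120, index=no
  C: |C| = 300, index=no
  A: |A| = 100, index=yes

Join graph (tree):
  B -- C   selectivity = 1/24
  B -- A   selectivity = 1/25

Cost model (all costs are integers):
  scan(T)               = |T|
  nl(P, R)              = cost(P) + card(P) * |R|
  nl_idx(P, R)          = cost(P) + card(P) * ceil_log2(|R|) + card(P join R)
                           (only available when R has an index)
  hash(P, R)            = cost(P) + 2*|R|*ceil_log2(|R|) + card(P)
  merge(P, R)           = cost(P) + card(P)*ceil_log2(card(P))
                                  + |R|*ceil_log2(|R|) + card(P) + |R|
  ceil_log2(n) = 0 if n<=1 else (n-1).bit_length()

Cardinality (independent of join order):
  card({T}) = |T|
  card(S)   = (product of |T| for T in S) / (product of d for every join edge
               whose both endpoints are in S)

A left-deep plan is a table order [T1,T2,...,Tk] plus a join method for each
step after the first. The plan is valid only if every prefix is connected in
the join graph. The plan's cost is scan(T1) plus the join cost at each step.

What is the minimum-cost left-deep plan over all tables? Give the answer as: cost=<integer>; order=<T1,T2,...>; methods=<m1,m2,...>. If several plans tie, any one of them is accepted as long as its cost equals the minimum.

cost=5180; order=C,B,A; methods=hash,hash

Selinger DP (subsets sized 1..n):
  {B}: scan cost=120, card=120
  {C}: scan cost=300, card=300
  {A}: scan cost=100, card=100
  {BC}: card=1500; try (B,hash)→2280, (C,merge)→4080, (B,merge)→4260, (C,hash)→5640, (C,nl)→36120, (B,nl)→36300; best=2280 via (B,hash)
  {AB}: card=480; try (A,nl_idx)→1440, (A,hash)→1640, (B,merge)→1860, (B,hash)→1880, (A,merge)→1880, (B,nl)→12100 …(+1); best=1440 via (A,nl_idx)
  {ABC}: card=6000; try (A,hash)→5180, (C,hash)→7320, (C,merge)→9240, (A,nl_idx)→18780, (A,merge)→21080, (C,nl)→145440 …(+1); best=5180 via (A,hash)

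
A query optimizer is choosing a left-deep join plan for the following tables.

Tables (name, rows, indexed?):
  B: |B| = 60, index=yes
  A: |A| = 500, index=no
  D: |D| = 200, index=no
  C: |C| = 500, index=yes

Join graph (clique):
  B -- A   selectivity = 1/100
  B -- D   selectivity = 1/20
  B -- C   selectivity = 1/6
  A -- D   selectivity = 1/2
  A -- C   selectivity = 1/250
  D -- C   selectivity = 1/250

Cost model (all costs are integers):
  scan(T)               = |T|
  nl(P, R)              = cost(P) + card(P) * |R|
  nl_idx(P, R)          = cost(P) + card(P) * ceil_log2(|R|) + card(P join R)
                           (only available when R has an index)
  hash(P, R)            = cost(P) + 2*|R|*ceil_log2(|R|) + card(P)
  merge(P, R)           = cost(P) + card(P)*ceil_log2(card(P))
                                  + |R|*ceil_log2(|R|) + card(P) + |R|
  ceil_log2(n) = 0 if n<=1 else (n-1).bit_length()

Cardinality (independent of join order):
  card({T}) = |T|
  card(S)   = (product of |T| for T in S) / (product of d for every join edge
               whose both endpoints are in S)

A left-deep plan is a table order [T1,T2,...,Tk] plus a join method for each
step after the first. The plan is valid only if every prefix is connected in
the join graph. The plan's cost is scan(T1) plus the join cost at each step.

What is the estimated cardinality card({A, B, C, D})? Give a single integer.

2

Tables in S: A(500), B(60), C(500), D(200)
Edges inside S: B-A(d=100), B-D(d=20), B-C(d=6), A-D(d=2), A-C(d=250), D-C(d=250)
numerator = 500 * 60 * 500 * 200 = 3000000000
denominator = 100 * 20 * 6 * 2 * 250 * 250 = 1500000000
card(S) = 3000000000 / 1500000000 = 2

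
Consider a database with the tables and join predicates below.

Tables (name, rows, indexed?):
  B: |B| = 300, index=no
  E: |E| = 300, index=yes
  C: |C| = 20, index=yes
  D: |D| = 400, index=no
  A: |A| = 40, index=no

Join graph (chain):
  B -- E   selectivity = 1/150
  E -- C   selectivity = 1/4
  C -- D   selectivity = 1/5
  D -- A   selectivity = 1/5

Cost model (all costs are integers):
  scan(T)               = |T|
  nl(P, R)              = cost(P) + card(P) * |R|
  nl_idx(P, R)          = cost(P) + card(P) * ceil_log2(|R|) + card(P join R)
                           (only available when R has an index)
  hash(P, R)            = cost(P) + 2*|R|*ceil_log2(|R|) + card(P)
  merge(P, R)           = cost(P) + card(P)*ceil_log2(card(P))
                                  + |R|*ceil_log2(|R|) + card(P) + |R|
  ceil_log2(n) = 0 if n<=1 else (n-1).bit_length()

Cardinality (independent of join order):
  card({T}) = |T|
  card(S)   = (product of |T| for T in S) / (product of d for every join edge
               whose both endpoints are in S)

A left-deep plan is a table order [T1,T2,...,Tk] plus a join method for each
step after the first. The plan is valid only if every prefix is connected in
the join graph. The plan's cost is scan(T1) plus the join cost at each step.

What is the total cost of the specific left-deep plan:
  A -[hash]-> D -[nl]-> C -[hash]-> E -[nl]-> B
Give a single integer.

288089480

step 1: scan A: cost=40, card=40
step 2: join D via hash
    card(P join D) = 40*400/(5) = 3200
    cost = 40 + 2*400*9 + 40 = 7280
step 3: join C via nl
    card(P join C) = 3200*20/(5) = 12800
    cost = 7280 + 3200*20 = 71280
step 4: join E via hash
    card(P join E) = 12800*300/(4) = 960000
    cost = 71280 + 2*300*9 + 12800 = 89480
step 5: join B via nl
    card(P join B) = 960000*300/(150) = 1920000
    cost = 89480 + 960000*300 = 288089480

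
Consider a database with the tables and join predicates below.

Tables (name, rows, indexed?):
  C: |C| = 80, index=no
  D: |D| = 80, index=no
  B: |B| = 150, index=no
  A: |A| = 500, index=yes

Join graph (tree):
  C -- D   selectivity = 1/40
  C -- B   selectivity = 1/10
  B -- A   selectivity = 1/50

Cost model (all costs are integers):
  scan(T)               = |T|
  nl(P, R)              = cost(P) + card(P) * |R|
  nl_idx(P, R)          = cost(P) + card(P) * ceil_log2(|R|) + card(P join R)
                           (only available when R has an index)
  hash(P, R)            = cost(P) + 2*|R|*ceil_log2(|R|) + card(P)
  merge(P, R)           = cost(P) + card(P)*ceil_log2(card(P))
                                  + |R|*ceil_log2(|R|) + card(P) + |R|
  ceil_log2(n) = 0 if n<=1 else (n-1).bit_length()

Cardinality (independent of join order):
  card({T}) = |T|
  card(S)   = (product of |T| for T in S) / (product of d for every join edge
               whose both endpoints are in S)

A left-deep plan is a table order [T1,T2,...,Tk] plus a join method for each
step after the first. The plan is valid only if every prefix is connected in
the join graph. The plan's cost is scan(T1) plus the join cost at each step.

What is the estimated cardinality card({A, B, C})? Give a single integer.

12000

Tables in S: A(500), B(150), C(80)
Edges inside S: C-B(d=10), B-A(d=50)
numerator = 500 * 150 * 80 = 6000000
denominator = 10 * 50 = 500
card(S) = 6000000 / 500 = 12000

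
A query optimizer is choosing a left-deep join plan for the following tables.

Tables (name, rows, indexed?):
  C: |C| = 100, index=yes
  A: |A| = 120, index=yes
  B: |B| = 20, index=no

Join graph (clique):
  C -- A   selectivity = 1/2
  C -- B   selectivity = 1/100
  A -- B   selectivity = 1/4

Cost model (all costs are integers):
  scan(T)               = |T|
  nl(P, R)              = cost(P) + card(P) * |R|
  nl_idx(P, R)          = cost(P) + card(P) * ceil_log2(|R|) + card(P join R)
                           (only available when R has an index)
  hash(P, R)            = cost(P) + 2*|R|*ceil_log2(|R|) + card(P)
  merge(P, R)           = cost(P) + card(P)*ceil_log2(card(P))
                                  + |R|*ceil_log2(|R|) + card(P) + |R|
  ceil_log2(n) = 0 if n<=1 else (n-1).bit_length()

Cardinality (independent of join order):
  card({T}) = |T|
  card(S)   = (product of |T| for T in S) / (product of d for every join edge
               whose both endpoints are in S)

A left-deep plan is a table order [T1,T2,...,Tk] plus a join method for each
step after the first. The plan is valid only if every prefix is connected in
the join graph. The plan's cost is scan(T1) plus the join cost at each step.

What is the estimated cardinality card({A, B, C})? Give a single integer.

300

Tables in S: A(120), B(20), C(100)
Edges inside S: C-A(d=2), C-B(d=100), A-B(d=4)
numerator = 120 * 20 * 100 = 240000
denominator = 2 * 100 * 4 = 800
card(S) = 240000 / 800 = 300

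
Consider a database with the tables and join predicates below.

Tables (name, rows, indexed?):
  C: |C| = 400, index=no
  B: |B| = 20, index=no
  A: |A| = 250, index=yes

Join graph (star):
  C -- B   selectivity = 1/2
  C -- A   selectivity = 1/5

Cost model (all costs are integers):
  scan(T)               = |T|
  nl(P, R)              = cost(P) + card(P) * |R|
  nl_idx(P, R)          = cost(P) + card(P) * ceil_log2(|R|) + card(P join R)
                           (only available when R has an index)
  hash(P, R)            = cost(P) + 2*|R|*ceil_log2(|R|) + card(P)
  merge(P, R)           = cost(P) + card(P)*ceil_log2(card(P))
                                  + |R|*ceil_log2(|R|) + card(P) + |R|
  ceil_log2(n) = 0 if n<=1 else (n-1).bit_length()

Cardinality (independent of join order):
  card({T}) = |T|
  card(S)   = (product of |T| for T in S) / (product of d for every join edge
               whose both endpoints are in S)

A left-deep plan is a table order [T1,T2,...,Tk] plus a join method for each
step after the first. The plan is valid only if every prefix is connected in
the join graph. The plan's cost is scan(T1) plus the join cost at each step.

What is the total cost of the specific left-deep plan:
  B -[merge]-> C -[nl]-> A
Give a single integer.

step 1: scan B: cost=20, card=20
step 2: join C via merge
    card(P join C) = 20*400/(2) = 4000
    cost = 20 + 20*5 + 400*9 + 20 + 400 = 4140
step 3: join A via nl
    card(P join A) = 4000*250/(5) = 200000
    cost = 4140 + 4000*250 = 1004140

1004140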